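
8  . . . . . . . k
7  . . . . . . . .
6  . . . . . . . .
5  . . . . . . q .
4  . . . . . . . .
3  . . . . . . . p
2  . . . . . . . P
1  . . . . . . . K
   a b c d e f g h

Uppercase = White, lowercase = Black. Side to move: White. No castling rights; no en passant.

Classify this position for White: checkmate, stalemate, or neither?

stalemate

White to move; white king on h1.
In check: no.
King squares — g1: attacked by Qg5; g2: attacked by Ph3; h2: own pawn.
Legal moves for White: none.
Not in check and no legal moves → stalemate.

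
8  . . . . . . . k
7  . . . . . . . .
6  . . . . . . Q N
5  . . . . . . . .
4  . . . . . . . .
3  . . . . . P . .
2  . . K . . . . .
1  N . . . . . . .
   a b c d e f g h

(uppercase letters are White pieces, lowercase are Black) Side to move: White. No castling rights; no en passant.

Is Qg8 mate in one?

yes

After Qg8: black king on h8; in check: yes, from the white queen on g8.
King squares — g7: attacked by Qg8; h7: attacked by Qg8; g8: attacked by Nh6.
Black has no legal moves → checkmate.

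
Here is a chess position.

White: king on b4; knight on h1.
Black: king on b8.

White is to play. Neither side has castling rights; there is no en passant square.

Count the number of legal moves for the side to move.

White to move; king on b4.
In check: no.
Legal moves: Kc5, Kb5, Ka5, Kc4, Ka4, Kc3, Kb3, Ka3, Ng3, Nf2.
Count: 10.

10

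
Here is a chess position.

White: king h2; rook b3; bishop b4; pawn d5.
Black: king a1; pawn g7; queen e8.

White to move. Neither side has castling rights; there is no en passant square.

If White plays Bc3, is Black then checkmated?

After Bc3: black king on a1; in check: yes, from the white bishop on c3.
Black has 1 legal reply: Ka2.
In check but a legal move exists → not checkmate.

no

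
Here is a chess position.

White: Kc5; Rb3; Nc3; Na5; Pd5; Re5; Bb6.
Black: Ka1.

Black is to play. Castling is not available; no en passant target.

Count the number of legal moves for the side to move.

Black to move; king on a1.
In check: no.
Legal moves: none.
Count: 0.

0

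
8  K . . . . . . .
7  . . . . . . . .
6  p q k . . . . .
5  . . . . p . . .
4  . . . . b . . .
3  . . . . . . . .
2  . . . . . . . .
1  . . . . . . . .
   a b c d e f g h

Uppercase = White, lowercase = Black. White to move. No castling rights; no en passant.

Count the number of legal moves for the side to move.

0

White to move; king on a8.
In check: no.
Legal moves: none.
Count: 0.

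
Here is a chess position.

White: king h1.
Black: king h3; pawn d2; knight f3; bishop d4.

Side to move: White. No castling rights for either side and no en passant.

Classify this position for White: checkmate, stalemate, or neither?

stalemate

White to move; white king on h1.
In check: no.
King squares — g1: attacked by Nf3; g2: attacked by Kh3; h2: attacked by Nf3.
Legal moves for White: none.
Not in check and no legal moves → stalemate.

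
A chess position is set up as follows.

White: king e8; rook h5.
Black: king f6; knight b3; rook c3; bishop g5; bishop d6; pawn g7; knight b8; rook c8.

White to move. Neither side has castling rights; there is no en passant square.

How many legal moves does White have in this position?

0

White to move; king on e8.
In check: yes, from the black rook on c8.
Legal moves: none.
Count: 0.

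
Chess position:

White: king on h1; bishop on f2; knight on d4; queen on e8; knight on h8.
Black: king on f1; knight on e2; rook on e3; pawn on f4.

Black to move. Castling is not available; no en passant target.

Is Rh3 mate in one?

yes

After Rh3: white king on h1; in check: yes, from the black rook on h3.
King squares — g1: attacked by Kf1; g2: attacked by Kf1; h2: attacked by Rh3.
White has no legal moves → checkmate.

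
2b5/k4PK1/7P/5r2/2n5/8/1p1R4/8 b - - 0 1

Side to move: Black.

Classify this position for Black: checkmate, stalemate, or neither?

neither

Black to move; black king on a7.
In check: no.
Legal moves for Black include: Bd7, Bb7, Be6, Ba6, Kb8, Ka8, Kb7, Kb6, Ka6, Rxf7+, Rf6, Rh5, Rg5+, Re5, Rd5, Rc5, Rb5, Ra5, ... (list truncated; more exist).
Black has legal moves and is not in check → neither.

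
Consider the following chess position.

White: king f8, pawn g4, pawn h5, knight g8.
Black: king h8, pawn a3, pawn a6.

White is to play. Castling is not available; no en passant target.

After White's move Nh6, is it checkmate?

no

After Nh6: black king on h8; in check: no.
Black is not in check, so this cannot be checkmate.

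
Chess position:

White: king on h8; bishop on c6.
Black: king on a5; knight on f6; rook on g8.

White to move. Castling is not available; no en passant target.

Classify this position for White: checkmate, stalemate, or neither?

checkmate

White to move; white king on h8.
In check: yes, from the black rook on g8.
King squares — g7: attacked by Rg8; h7: attacked by Nf6; g8: attacked by Nf6.
Legal moves for White: none.
In check with no legal moves → checkmate.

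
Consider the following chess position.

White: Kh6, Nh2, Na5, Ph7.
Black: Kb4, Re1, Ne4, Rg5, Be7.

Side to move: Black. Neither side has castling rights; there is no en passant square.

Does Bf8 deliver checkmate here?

After Bf8: white king on h6; in check: yes, from the black bishop on f8.
King squares — g5: attacked by Ne4; h5: attacked by Rg5; g6: attacked by Rg5; g7: attacked by Rg5; h7: own pawn.
White has no legal moves → checkmate.

yes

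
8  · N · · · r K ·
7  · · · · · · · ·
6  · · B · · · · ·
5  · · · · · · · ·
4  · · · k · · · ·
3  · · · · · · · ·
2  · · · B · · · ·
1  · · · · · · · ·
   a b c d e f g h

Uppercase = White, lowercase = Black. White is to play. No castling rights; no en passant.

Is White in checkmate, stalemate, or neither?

neither

White to move; white king on g8.
In check: yes, from the black rook on f8.
Legal moves for White: Kxf8, Kh7, Kg7.
White is in check but has 3 legal moves → neither.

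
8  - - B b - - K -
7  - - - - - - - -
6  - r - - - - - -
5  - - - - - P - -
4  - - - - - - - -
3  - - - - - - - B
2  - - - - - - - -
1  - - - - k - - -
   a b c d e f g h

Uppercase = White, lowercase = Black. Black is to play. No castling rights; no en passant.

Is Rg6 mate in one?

no

After Rg6: white king on g8; in check: yes, from the black rook on g6.
White has 5 legal replies: Kh8, Kf8, Kh7, Kf7, fxg6.
In check but a legal move exists → not checkmate.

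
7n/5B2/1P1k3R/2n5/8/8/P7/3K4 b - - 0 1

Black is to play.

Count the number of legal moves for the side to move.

Black to move; king on d6.
In check: yes, from the white rook on h6.
Legal moves: Ke7, Kd7, Ke5, Ng6, Ne6.
Count: 5.

5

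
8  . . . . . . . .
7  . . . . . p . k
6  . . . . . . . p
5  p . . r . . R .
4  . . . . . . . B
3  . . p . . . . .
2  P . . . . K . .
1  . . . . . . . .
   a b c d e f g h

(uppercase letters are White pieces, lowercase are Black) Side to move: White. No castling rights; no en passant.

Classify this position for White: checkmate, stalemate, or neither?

neither

White to move; white king on f2.
In check: no.
Legal moves for White include: Rg8, Rg7+, Rg6, Rh5, Rf5, Re5, Rxd5, Rg4, Rg3, Rg2, Rg1, Bg3, Kg3, Kf3, Ke3, Kg2, Ke2, Kg1, ... (list truncated; more exist).
White has legal moves and is not in check → neither.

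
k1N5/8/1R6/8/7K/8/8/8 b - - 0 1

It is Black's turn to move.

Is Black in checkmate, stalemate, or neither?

Black to move; black king on a8.
In check: no.
King squares — a7: attacked by Nc8; b7: attacked by Rb6; b8: attacked by Rb6.
Legal moves for Black: none.
Not in check and no legal moves → stalemate.

stalemate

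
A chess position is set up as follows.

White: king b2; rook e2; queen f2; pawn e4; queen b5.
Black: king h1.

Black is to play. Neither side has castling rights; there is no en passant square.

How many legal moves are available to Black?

0

Black to move; king on h1.
In check: no.
Legal moves: none.
Count: 0.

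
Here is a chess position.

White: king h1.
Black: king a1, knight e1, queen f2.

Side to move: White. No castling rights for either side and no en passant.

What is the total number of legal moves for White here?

White to move; king on h1.
In check: no.
Legal moves: none.
Count: 0.

0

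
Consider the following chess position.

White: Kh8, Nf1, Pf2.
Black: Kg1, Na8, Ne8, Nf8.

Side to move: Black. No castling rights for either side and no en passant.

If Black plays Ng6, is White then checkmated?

no

After Ng6: white king on h8; in check: yes, from the black knight on g6.
White has 2 legal replies: Kg8, Kh7.
In check but a legal move exists → not checkmate.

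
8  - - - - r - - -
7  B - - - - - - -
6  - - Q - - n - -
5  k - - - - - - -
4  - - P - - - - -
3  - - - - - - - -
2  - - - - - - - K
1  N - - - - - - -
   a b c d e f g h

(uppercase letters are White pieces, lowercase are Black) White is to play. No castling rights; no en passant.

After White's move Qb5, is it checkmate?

yes

After Qb5: black king on a5; in check: yes, from the white queen on b5.
King squares — a4: attacked by Qb5; b4: attacked by Qb5; b5: attacked by Pc4; a6: attacked by Qb5; b6: attacked by Qb5.
Black has no legal moves → checkmate.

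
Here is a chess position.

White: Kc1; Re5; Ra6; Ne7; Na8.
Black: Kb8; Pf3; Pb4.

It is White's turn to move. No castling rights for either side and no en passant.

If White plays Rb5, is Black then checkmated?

yes

After Rb5: black king on b8; in check: yes, from the white rook on b5.
King squares — a7: attacked by Ra6; b7: attacked by Rb5; c7: attacked by Na8; a8: attacked by Ra6; c8: attacked by Ne7.
Black has no legal moves → checkmate.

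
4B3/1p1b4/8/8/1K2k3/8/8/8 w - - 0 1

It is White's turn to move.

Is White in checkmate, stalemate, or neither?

White to move; white king on b4.
In check: no.
Legal moves for White: Bf7, Bxd7, Bg6+, Bh5, Kc5, Ka5, Kc4, Kc3, Kb3, Ka3.
White has 10 legal moves and is not in check → neither.

neither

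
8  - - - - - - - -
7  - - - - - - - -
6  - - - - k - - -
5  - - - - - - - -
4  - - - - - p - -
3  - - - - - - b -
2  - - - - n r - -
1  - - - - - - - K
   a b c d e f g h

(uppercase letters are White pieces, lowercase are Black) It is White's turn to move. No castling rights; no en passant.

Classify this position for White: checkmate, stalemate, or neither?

White to move; white king on h1.
In check: no.
King squares — g1: attacked by Ne2; g2: attacked by Rf2; h2: attacked by Rf2.
Legal moves for White: none.
Not in check and no legal moves → stalemate.

stalemate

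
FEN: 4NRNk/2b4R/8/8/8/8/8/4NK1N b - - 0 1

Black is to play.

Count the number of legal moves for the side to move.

Black to move; king on h8.
In check: yes, from the white rook on h7.
Legal moves: Kxh7.
Count: 1.

1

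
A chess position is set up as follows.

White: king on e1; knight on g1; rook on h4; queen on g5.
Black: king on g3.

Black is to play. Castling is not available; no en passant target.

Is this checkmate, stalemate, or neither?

checkmate

Black to move; black king on g3.
In check: yes, from the white queen on g5.
King squares — f2: attacked by Ke1; g2: attacked by Qg5; h2: attacked by Rh4; f3: attacked by Ng1; h3: attacked by Ng1; f4: attacked by Rh4; g4: attacked by Rh4; h4: attacked by Qg5.
Legal moves for Black: none.
In check with no legal moves → checkmate.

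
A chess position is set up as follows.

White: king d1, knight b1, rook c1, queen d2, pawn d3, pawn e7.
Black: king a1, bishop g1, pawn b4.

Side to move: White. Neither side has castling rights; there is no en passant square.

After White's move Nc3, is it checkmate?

yes

After Nc3: black king on a1; in check: yes, from the white rook on c1.
King squares — b1: attacked by Rc1; a2: attacked by Qd2; b2: attacked by Qd2.
Black has no legal moves → checkmate.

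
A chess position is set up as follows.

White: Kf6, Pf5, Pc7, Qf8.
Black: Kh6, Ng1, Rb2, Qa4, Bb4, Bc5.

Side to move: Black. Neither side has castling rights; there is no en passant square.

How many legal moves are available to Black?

3

Black to move; king on h6.
In check: yes, from the white queen on f8.
Legal moves: Kh7, Kh5, Bxf8.
Count: 3.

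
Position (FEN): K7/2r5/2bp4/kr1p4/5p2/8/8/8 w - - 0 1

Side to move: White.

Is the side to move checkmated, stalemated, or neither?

White to move; white king on a8.
In check: yes, from the black bishop on c6.
King squares — a7: attacked by Rc7; b7: attacked by Rb5; b8: attacked by Rb5.
Legal moves for White: none.
In check with no legal moves → checkmate.

checkmate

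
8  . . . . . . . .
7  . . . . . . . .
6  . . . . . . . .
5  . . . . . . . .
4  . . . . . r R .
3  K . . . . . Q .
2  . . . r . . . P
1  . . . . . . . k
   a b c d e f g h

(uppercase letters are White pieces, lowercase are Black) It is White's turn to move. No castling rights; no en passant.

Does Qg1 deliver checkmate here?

After Qg1: black king on h1; in check: yes, from the white queen on g1.
King squares — g1: attacked by Rg4; g2: attacked by Qg1; h2: attacked by Qg1.
Black has no legal moves → checkmate.

yes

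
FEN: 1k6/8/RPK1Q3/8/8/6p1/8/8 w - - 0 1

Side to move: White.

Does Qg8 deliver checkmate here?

yes

After Qg8: black king on b8; in check: yes, from the white queen on g8.
King squares — a7: attacked by Ra6; b7: attacked by Kc6; c7: attacked by Pb6; a8: attacked by Ra6; c8: attacked by Qg8.
Black has no legal moves → checkmate.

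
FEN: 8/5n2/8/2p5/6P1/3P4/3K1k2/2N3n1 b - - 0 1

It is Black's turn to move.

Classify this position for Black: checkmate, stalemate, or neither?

neither

Black to move; black king on f2.
In check: no.
Legal moves for Black: Nh8, Nd8, Nh6, Nd6, Ng5, Ne5, Kg3, Kf3, Kg2, Kf1, Nh3, Nf3+, Ne2, c4.
Black has 14 legal moves and is not in check → neither.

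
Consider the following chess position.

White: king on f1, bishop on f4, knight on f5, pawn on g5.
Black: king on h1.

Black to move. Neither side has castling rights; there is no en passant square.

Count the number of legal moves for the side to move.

0

Black to move; king on h1.
In check: no.
Legal moves: none.
Count: 0.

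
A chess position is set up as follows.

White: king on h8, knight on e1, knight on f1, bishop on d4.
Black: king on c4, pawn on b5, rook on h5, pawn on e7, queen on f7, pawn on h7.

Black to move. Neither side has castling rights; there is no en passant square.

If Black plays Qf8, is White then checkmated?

After Qf8: white king on h8; in check: yes, from the black queen on f8.
King squares — g7: attacked by Qf8; h7: attacked by Rh5; g8: attacked by Qf8.
White has no legal moves → checkmate.

yes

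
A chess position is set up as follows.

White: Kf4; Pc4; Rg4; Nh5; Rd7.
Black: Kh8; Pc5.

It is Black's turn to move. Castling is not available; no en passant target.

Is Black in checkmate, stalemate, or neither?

Black to move; black king on h8.
In check: no.
King squares — g7: attacked by Rg4; h7: attacked by Rd7; g8: attacked by Rg4.
Legal moves for Black: none.
Not in check and no legal moves → stalemate.

stalemate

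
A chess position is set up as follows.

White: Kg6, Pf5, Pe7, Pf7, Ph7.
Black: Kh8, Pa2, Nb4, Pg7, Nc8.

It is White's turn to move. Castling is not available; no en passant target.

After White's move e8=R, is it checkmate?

After e8=R: black king on h8; in check: yes, from the white rook on e8.
King squares — g7: own pawn; h7: attacked by Kg6; g8: attacked by Pf7.
Black has no legal moves → checkmate.

yes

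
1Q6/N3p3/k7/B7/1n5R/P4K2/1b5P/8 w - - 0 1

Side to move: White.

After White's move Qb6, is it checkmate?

After Qb6: black king on a6; in check: yes, from the white queen on b6.
King squares — a5: attacked by Qb6; b5: attacked by Qb6; b6: attacked by Ba5; a7: attacked by Qb6; b7: attacked by Qb6.
Black has no legal moves → checkmate.

yes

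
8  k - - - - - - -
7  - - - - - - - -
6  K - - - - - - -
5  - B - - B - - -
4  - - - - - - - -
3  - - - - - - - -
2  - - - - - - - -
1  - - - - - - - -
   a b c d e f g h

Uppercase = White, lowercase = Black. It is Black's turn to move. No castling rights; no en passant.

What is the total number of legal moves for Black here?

Black to move; king on a8.
In check: no.
Legal moves: none.
Count: 0.

0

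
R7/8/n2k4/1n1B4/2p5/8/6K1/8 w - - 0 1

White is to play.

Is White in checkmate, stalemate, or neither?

neither

White to move; white king on g2.
In check: no.
Legal moves for White include: Rh8, Rg8, Rf8, Re8, Rd8+, Rc8, Rb8, Ra7, Rxa6+, Bg8, Bf7, Bb7, Be6, Bc6, Be4, Bxc4, Bf3, Kh3, ... (list truncated; more exist).
White has legal moves and is not in check → neither.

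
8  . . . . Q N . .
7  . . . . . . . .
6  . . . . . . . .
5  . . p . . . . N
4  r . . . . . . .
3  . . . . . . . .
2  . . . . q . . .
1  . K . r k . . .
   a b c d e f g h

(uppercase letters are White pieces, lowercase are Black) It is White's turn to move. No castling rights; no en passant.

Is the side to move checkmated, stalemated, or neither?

White to move; white king on b1.
In check: yes, from the black rook on d1.
King squares — a1: attacked by Rd1; c1: attacked by Rd1; a2: attacked by Qe2; b2: attacked by Qe2; c2: attacked by Qe2.
Legal moves for White: none.
In check with no legal moves → checkmate.

checkmate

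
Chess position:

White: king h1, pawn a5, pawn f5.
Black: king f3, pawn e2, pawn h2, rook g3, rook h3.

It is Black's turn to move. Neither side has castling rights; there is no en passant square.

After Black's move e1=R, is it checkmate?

yes

After e1=R: white king on h1; in check: yes, from the black rook on e1.
King squares — g1: attacked by Re1; g2: attacked by Kf3; h2: attacked by Rh3.
White has no legal moves → checkmate.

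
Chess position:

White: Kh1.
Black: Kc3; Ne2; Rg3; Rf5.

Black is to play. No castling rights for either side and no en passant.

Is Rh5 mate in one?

After Rh5: white king on h1; in check: yes, from the black rook on h5.
King squares — g1: attacked by Ne2; g2: attacked by Rg3; h2: attacked by Rh5.
White has no legal moves → checkmate.

yes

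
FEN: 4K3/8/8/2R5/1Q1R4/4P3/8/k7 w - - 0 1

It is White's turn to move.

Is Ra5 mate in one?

After Ra5: black king on a1; in check: yes, from the white rook on a5.
King squares — b1: attacked by Qb4; a2: attacked by Ra5; b2: attacked by Qb4.
Black has no legal moves → checkmate.

yes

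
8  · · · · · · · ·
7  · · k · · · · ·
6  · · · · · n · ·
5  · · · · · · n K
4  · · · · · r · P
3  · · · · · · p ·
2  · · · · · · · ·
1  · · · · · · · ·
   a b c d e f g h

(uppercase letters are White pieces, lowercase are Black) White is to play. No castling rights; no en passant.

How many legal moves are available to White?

3

White to move; king on h5.
In check: yes, from the black knight on f6.
Legal moves: Kh6, Kg6, Kxg5.
Count: 3.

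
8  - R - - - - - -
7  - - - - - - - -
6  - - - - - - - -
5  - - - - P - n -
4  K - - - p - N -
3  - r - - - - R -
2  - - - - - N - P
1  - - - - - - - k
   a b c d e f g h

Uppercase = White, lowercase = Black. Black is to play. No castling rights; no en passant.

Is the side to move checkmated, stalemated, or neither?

checkmate

Black to move; black king on h1.
In check: yes, from the white knight on f2.
King squares — g1: attacked by Rg3; g2: attacked by Rg3; h2: attacked by Ng4.
Legal moves for Black: none.
In check with no legal moves → checkmate.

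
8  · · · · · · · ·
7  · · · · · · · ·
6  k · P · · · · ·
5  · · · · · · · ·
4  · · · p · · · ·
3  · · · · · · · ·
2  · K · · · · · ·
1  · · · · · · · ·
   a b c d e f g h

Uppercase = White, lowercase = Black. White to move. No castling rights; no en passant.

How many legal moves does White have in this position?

White to move; king on b2.
In check: no.
Legal moves: Kb3, Ka3, Kc2, Ka2, Kc1, Kb1, Ka1, c7.
Count: 8.

8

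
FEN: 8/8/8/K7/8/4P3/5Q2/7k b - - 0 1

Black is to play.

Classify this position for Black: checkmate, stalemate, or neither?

stalemate

Black to move; black king on h1.
In check: no.
King squares — g1: attacked by Qf2; g2: attacked by Qf2; h2: attacked by Qf2.
Legal moves for Black: none.
Not in check and no legal moves → stalemate.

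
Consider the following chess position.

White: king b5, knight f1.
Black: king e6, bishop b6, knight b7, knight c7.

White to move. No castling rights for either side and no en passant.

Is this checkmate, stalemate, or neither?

White to move; white king on b5.
In check: yes, from the black knight on c7.
King squares — a4: available; b4: available; c4: available; a5: attacked by Bb6; c5: attacked by Bb6; a6: attacked by Nc7; b6: available; c6: available.
Legal moves for White: Kc6, Kxb6, Kc4, Kb4, Ka4.
White is in check but has 5 legal moves → neither.

neither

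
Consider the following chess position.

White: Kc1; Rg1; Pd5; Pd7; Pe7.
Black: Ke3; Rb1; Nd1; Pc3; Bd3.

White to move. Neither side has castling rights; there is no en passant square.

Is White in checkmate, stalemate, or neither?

White to move; white king on c1.
In check: yes, from the black rook on b1.
King squares — b1: attacked by Bd3; d1: attacked by Rb1; b2: attacked by Rb1; c2: attacked by Bd3; d2: attacked by Pc3.
Legal moves for White: none.
In check with no legal moves → checkmate.

checkmate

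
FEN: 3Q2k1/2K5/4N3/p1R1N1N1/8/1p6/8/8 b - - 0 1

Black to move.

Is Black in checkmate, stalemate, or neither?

Black to move; black king on g8.
In check: yes, from the white queen on d8.
King squares — f7: attacked by Ne5; g7: attacked by Ne6; h7: attacked by Ng5; f8: attacked by Ne6; h8: attacked by Qd8.
Legal moves for Black: none.
In check with no legal moves → checkmate.

checkmate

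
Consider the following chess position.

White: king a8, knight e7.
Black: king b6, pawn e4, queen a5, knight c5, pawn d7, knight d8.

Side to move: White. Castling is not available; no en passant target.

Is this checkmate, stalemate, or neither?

neither

White to move; white king on a8.
In check: yes, from the black queen on a5.
Legal moves for White: Kb8.
White is in check but has 1 legal move → neither.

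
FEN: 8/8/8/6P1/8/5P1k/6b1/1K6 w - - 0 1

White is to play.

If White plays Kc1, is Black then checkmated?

After Kc1: black king on h3; in check: no.
Black is not in check, so this cannot be checkmate.

no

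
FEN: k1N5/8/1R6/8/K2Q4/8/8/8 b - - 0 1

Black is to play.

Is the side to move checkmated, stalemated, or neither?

stalemate

Black to move; black king on a8.
In check: no.
King squares — a7: attacked by Nc8; b7: attacked by Rb6; b8: attacked by Rb6.
Legal moves for Black: none.
Not in check and no legal moves → stalemate.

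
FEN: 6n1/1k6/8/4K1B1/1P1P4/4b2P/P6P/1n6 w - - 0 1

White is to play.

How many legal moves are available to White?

White to move; king on e5.
In check: no.
Legal moves: Bd8, Be7, Bh6, Bf6, Bh4, Bf4, Bxe3, Ke6, Kd6, Kf5, Kd5, Ke4, d5, b5, h4, a3, a4.
Count: 17.

17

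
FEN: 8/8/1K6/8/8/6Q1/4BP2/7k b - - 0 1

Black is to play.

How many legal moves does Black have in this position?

0

Black to move; king on h1.
In check: no.
Legal moves: none.
Count: 0.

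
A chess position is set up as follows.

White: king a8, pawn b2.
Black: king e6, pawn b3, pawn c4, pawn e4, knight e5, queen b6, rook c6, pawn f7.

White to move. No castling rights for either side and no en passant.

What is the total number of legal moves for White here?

0

White to move; king on a8.
In check: no.
Legal moves: none.
Count: 0.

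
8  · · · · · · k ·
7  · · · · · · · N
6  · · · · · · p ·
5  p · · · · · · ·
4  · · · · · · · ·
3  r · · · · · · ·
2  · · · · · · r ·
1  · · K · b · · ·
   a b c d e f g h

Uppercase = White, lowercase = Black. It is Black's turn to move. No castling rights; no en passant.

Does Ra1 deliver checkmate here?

After Ra1: white king on c1; in check: yes, from the black rook on a1.
King squares — b1: attacked by Ra1; d1: attacked by Ra1; b2: attacked by Rg2; c2: attacked by Rg2; d2: attacked by Be1.
White has no legal moves → checkmate.

yes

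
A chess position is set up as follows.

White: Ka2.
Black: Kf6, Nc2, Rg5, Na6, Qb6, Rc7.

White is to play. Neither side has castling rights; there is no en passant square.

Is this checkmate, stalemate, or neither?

stalemate

White to move; white king on a2.
In check: no.
King squares — a1: attacked by Nc2; b1: attacked by Qb6; b2: attacked by Qb6; a3: attacked by Nc2; b3: attacked by Qb6.
Legal moves for White: none.
Not in check and no legal moves → stalemate.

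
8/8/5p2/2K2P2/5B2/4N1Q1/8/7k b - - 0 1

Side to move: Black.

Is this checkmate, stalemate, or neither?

stalemate

Black to move; black king on h1.
In check: no.
King squares — g1: attacked by Qg3; g2: attacked by Ne3; h2: attacked by Qg3.
Legal moves for Black: none.
Not in check and no legal moves → stalemate.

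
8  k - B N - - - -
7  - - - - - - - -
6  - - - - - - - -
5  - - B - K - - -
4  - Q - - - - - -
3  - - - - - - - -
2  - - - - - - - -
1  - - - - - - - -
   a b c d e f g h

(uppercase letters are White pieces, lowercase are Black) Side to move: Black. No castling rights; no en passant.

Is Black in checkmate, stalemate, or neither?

Black to move; black king on a8.
In check: no.
King squares — a7: attacked by Bc5; b7: attacked by Qb4; b8: attacked by Qb4.
Legal moves for Black: none.
Not in check and no legal moves → stalemate.

stalemate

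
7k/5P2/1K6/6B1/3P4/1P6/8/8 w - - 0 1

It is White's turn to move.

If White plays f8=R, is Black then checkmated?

no

After f8=R: black king on h8; in check: yes, from the white rook on f8.
Black has 2 legal replies: Kh7, Kg7.
In check but a legal move exists → not checkmate.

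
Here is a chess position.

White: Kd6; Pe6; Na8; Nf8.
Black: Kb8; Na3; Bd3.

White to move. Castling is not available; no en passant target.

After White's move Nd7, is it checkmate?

After Nd7: black king on b8; in check: yes, from the white knight on d7.
Black has 4 legal replies: Kc8, Kxa8, Kb7, Ka7.
In check but a legal move exists → not checkmate.

no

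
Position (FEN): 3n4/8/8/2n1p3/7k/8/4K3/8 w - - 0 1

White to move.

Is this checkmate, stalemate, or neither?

neither

White to move; white king on e2.
In check: no.
Legal moves for White: Kf3, Ke3, Kf2, Kd2, Kf1, Ke1, Kd1.
White has 7 legal moves and is not in check → neither.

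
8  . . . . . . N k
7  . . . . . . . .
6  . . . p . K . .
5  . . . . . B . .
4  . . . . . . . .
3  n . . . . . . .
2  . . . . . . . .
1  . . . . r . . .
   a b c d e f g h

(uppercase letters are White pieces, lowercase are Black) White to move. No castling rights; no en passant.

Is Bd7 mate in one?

After Bd7: black king on h8; in check: no.
Black is not in check, so this cannot be checkmate.

no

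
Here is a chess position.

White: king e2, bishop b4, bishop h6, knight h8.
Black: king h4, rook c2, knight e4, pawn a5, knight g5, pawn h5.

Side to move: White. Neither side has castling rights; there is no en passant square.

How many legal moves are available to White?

6

White to move; king on e2.
In check: yes, from the black rook on c2.
Legal moves: Ke3, Kd3, Kf1, Ke1, Kd1, Bd2.
Count: 6.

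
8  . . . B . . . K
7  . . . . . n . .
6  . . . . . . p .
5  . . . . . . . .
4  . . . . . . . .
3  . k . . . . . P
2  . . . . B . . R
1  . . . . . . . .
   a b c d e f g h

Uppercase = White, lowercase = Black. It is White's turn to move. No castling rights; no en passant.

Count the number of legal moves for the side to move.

3

White to move; king on h8.
In check: yes, from the black knight on f7.
Legal moves: Kg8, Kh7, Kg7.
Count: 3.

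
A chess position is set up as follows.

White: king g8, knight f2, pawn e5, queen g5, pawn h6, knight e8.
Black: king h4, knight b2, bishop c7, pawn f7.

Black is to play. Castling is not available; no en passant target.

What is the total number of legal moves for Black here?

1

Black to move; king on h4.
In check: yes, from the white queen on g5.
Legal moves: Kxg5.
Count: 1.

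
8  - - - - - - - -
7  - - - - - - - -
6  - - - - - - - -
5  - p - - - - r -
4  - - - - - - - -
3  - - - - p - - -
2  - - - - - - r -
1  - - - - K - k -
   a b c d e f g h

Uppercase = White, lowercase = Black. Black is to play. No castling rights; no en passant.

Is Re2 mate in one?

After Re2: white king on e1; in check: yes, from the black rook on e2.
White has 2 legal replies: Kxe2, Kd1.
In check but a legal move exists → not checkmate.

no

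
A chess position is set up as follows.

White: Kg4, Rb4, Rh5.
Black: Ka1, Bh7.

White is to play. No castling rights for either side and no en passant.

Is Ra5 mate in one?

yes

After Ra5: black king on a1; in check: yes, from the white rook on a5.
King squares — b1: attacked by Rb4; a2: attacked by Ra5; b2: attacked by Rb4.
Black has no legal moves → checkmate.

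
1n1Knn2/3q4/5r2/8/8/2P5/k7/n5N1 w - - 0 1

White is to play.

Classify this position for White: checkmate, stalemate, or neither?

checkmate

White to move; white king on d8.
In check: yes, from the black queen on d7.
King squares — c7: attacked by Qd7; d7: attacked by Nb8; e7: attacked by Qd7; c8: attacked by Qd7; e8: attacked by Qd7.
Legal moves for White: none.
In check with no legal moves → checkmate.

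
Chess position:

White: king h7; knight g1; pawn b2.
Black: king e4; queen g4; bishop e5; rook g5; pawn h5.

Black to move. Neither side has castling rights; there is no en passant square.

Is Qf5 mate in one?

no

After Qf5: white king on h7; in check: yes, from the black queen on f5.
White has 1 legal reply: Kh6.
In check but a legal move exists → not checkmate.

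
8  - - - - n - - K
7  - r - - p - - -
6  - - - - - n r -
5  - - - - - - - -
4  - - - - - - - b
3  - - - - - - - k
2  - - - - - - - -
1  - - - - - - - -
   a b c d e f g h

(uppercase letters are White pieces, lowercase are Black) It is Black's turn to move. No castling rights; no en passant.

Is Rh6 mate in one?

yes

After Rh6: white king on h8; in check: yes, from the black rook on h6.
King squares — g7: attacked by Ne8; h7: attacked by Nf6; g8: attacked by Nf6.
White has no legal moves → checkmate.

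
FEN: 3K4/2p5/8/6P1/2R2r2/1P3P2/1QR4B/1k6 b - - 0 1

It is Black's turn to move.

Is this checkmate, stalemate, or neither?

Black to move; black king on b1.
In check: yes, from the white queen on b2.
King squares — a1: attacked by Qb2; c1: attacked by Qb2; a2: attacked by Qb2; b2: attacked by Rc2; c2: attacked by Qb2.
Legal moves for Black: none.
In check with no legal moves → checkmate.

checkmate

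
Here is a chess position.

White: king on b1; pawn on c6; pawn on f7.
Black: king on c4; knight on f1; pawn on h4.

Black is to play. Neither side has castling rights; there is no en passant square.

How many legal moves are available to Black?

Black to move; king on c4.
In check: no.
Legal moves: Kd5, Kc5, Kb5, Kd4, Kb4, Kd3, Kc3, Kb3, Ng3, Ne3, Nh2, Nd2+, h3.
Count: 13.

13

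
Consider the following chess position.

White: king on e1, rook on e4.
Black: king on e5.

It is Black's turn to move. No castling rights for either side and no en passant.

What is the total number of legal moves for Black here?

Black to move; king on e5.
In check: yes, from the white rook on e4.
Legal moves: Kf6, Kd6, Kf5, Kd5, Kxe4.
Count: 5.

5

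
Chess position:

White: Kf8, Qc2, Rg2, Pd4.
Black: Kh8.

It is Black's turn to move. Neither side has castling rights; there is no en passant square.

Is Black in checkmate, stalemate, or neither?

Black to move; black king on h8.
In check: no.
King squares — g7: attacked by Rg2; h7: attacked by Qc2; g8: attacked by Rg2.
Legal moves for Black: none.
Not in check and no legal moves → stalemate.

stalemate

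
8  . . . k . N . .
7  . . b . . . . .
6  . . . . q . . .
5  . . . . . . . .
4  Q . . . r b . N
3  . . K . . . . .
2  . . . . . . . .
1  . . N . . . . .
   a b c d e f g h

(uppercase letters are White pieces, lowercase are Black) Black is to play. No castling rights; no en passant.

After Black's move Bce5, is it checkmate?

After Bce5: white king on c3; in check: yes, from the black bishop on e5.
White has 3 legal replies: Kd3, Kc2, Qd4+.
In check but a legal move exists → not checkmate.

no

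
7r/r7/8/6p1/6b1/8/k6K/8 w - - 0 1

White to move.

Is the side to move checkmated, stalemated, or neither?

neither

White to move; white king on h2.
In check: yes, from the black rook on h8.
King squares — g1: available; h1: attacked by Rh8; g2: available; g3: available; h3: attacked by Bg4.
Legal moves for White: Kg3, Kg2, Kg1.
White is in check but has 3 legal moves → neither.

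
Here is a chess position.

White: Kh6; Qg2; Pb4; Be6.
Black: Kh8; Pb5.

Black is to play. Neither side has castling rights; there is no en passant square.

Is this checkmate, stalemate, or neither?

stalemate

Black to move; black king on h8.
In check: no.
King squares — g7: attacked by Qg2; h7: attacked by Kh6; g8: attacked by Qg2.
Legal moves for Black: none.
Not in check and no legal moves → stalemate.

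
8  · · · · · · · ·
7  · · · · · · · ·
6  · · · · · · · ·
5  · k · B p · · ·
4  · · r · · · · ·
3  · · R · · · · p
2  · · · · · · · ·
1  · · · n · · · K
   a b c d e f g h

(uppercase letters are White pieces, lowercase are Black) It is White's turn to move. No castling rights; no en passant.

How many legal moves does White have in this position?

White to move; king on h1.
In check: no.
Legal moves: Bg8, Ba8, Bf7, Bb7, Be6, Bc6+, Be4, Bxc4+, Bf3, Bg2, Rxc4, Rxh3, Rg3, Rf3, Re3, Rd3, Rb3+, Ra3, Rc2, Rc1, Kh2, Kg1.
Count: 22.

22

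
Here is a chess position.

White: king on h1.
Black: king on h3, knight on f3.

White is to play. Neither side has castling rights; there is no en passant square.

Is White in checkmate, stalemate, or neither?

stalemate

White to move; white king on h1.
In check: no.
King squares — g1: attacked by Nf3; g2: attacked by Kh3; h2: attacked by Nf3.
Legal moves for White: none.
Not in check and no legal moves → stalemate.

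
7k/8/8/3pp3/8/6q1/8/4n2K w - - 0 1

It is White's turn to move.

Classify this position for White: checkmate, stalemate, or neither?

White to move; white king on h1.
In check: no.
King squares — g1: attacked by Qg3; g2: attacked by Ne1; h2: attacked by Qg3.
Legal moves for White: none.
Not in check and no legal moves → stalemate.

stalemate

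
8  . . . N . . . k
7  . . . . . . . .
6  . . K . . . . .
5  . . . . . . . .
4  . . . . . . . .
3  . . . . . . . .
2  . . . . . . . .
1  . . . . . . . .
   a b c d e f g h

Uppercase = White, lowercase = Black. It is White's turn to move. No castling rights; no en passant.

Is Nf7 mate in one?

After Nf7: black king on h8; in check: yes, from the white knight on f7.
Black has 3 legal replies: Kg8, Kh7, Kg7.
In check but a legal move exists → not checkmate.

no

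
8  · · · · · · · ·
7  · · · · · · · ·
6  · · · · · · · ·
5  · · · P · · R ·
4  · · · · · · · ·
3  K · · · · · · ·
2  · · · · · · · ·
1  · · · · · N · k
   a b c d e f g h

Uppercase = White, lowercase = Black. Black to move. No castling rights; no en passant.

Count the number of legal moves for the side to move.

Black to move; king on h1.
In check: no.
Legal moves: none.
Count: 0.

0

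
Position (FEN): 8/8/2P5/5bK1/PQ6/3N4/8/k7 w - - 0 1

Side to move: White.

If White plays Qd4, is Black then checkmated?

After Qd4: black king on a1; in check: yes, from the white queen on d4.
Black has 2 legal replies: Ka2, Kb1.
In check but a legal move exists → not checkmate.

no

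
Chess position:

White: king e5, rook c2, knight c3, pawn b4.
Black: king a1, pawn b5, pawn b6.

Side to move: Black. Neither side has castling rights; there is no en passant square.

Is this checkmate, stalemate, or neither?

Black to move; black king on a1.
In check: no.
King squares — b1: attacked by Nc3; a2: attacked by Rc2; b2: attacked by Rc2.
Legal moves for Black: none.
Not in check and no legal moves → stalemate.

stalemate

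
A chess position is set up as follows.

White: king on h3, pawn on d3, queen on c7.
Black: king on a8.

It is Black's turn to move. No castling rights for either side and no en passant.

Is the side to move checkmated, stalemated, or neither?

Black to move; black king on a8.
In check: no.
King squares — a7: attacked by Qc7; b7: attacked by Qc7; b8: attacked by Qc7.
Legal moves for Black: none.
Not in check and no legal moves → stalemate.

stalemate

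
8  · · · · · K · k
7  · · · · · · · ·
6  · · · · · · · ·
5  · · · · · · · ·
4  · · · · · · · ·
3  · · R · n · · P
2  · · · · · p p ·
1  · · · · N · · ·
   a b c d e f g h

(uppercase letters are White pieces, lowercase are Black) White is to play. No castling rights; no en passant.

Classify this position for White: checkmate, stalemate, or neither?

neither

White to move; white king on f8.
In check: no.
Legal moves for White include: Ke8, Kf7, Ke7, Rc8, Rc7, Rc6, Rc5, Rc4, Rxe3, Rd3, Rb3, Ra3, Rc2, Rc1, Nf3, Nd3, Nxg2, Nc2, ... (list truncated; more exist).
White has legal moves and is not in check → neither.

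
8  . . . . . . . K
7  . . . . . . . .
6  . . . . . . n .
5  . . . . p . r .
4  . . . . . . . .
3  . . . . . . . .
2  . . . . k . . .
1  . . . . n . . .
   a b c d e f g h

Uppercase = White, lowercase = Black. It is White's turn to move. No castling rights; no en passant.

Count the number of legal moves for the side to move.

3

White to move; king on h8.
In check: yes, from the black knight on g6.
Legal moves: Kg8, Kh7, Kg7.
Count: 3.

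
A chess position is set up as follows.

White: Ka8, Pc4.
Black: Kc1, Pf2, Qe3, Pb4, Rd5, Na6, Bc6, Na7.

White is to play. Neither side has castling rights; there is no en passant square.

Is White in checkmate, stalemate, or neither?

White to move; white king on a8.
In check: yes, from the black bishop on c6.
King squares — a7: attacked by Qe3; b7: attacked by Bc6; b8: attacked by Na6.
Legal moves for White: none.
In check with no legal moves → checkmate.

checkmate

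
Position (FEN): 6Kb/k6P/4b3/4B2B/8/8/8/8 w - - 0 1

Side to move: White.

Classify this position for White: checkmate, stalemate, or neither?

neither

White to move; white king on g8.
In check: yes, from the black bishop on e6.
King squares — f7: attacked by Be6; g7: attacked by Bh8; h7: own pawn; f8: available; h8: available.
Legal moves for White: Kxh8, Kf8, Bf7.
White is in check but has 3 legal moves → neither.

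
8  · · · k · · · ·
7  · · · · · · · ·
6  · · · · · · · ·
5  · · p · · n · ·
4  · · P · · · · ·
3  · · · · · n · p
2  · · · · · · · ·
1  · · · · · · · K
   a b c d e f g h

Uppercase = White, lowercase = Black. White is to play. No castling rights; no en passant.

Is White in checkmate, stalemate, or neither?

White to move; white king on h1.
In check: no.
King squares — g1: attacked by Nf3; g2: attacked by Ph3; h2: attacked by Nf3.
Legal moves for White: none.
Not in check and no legal moves → stalemate.

stalemate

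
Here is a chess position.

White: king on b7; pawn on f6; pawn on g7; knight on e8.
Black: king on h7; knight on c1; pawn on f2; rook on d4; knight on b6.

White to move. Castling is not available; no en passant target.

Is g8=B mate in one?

After g8=B: black king on h7; in check: yes, from the white bishop on g8.
Black has 4 legal replies: Kh8, Kxg8, Kh6, Kg6.
In check but a legal move exists → not checkmate.

no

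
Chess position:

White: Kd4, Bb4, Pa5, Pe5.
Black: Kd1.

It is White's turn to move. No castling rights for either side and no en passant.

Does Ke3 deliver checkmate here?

no

After Ke3: black king on d1; in check: no.
Black is not in check, so this cannot be checkmate.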